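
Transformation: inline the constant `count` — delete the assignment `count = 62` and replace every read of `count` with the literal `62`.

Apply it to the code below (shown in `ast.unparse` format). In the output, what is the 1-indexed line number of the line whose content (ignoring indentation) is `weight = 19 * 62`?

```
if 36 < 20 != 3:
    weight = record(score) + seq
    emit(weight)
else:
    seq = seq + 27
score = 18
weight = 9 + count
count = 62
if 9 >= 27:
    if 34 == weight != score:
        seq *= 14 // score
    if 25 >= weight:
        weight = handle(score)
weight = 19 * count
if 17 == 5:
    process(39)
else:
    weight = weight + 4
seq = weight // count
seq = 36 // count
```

Transformed code:
if 36 < 20 != 3:
    weight = record(score) + seq
    emit(weight)
else:
    seq = seq + 27
score = 18
weight = 9 + 62
if 9 >= 27:
    if 34 == weight != score:
        seq *= 14 // score
    if 25 >= weight:
        weight = handle(score)
weight = 19 * 62
if 17 == 5:
    process(39)
else:
    weight = weight + 4
seq = weight // 62
seq = 36 // 62

13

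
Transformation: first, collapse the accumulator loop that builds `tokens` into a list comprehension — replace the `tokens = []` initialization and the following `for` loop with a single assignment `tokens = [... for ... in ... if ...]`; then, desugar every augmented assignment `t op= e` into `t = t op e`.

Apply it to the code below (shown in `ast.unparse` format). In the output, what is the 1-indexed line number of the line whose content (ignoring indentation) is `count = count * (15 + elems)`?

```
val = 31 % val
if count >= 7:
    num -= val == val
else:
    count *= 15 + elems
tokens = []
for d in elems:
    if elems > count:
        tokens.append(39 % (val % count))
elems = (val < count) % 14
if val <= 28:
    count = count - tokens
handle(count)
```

Transformed code:
val = 31 % val
if count >= 7:
    num = num - (val == val)
else:
    count = count * (15 + elems)
tokens = [39 % (val % count) for d in elems if elems > count]
elems = (val < count) % 14
if val <= 28:
    count = count - tokens
handle(count)

5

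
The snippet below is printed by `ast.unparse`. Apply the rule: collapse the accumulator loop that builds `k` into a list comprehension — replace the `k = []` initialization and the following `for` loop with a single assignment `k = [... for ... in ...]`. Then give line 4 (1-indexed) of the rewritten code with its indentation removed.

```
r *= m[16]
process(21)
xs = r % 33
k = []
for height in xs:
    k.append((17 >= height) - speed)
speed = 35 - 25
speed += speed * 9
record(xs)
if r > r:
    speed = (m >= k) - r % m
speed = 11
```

Transformed code:
r *= m[16]
process(21)
xs = r % 33
k = [(17 >= height) - speed for height in xs]
speed = 35 - 25
speed += speed * 9
record(xs)
if r > r:
    speed = (m >= k) - r % m
speed = 11

k = [(17 >= height) - speed for height in xs]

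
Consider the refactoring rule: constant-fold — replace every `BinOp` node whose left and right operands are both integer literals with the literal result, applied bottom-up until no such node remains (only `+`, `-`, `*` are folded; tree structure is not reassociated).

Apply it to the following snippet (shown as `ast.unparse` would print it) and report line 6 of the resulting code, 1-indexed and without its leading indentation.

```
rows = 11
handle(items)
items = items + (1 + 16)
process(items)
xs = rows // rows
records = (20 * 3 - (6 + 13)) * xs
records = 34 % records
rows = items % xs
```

Transformed code:
rows = 11
handle(items)
items = items + 17
process(items)
xs = rows // rows
records = 41 * xs
records = 34 % records
rows = items % xs

records = 41 * xs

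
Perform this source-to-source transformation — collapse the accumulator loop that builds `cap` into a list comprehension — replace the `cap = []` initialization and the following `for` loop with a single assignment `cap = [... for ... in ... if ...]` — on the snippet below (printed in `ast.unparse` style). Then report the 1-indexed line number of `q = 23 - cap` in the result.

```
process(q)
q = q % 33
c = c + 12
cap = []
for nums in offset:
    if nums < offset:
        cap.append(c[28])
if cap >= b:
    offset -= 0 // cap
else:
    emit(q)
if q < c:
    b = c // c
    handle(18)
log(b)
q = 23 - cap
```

Transformed code:
process(q)
q = q % 33
c = c + 12
cap = [c[28] for nums in offset if nums < offset]
if cap >= b:
    offset -= 0 // cap
else:
    emit(q)
if q < c:
    b = c // c
    handle(18)
log(b)
q = 23 - cap

13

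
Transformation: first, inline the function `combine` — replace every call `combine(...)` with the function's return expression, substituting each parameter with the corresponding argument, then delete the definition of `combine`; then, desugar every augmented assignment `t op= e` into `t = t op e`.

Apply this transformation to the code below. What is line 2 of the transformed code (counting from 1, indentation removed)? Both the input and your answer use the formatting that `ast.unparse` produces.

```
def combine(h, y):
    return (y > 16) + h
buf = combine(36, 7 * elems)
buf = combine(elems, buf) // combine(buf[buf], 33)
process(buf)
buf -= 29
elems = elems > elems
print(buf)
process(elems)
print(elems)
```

buf = ((buf > 16) + elems) // ((33 > 16) + buf[buf])

Transformed code:
buf = (7 * elems > 16) + 36
buf = ((buf > 16) + elems) // ((33 > 16) + buf[buf])
process(buf)
buf = buf - 29
elems = elems > elems
print(buf)
process(elems)
print(elems)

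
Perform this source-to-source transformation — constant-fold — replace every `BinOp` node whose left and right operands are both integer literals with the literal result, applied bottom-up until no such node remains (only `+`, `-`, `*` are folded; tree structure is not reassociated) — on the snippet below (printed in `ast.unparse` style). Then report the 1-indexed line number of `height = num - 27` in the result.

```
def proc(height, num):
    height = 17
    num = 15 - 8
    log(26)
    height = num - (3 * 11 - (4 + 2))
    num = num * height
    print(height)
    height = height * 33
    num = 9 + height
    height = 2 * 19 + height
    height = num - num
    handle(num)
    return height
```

Transformed code:
def proc(height, num):
    height = 17
    num = 7
    log(26)
    height = num - 27
    num = num * height
    print(height)
    height = height * 33
    num = 9 + height
    height = 38 + height
    height = num - num
    handle(num)
    return height

5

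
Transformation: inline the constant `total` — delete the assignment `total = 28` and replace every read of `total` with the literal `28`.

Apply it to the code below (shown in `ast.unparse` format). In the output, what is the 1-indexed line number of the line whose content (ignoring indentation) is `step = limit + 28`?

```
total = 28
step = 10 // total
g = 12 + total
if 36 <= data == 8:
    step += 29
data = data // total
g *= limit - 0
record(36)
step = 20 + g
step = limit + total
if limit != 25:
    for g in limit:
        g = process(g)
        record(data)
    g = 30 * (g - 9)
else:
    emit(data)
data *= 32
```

Transformed code:
step = 10 // 28
g = 12 + 28
if 36 <= data == 8:
    step += 29
data = data // 28
g *= limit - 0
record(36)
step = 20 + g
step = limit + 28
if limit != 25:
    for g in limit:
        g = process(g)
        record(data)
    g = 30 * (g - 9)
else:
    emit(data)
data *= 32

9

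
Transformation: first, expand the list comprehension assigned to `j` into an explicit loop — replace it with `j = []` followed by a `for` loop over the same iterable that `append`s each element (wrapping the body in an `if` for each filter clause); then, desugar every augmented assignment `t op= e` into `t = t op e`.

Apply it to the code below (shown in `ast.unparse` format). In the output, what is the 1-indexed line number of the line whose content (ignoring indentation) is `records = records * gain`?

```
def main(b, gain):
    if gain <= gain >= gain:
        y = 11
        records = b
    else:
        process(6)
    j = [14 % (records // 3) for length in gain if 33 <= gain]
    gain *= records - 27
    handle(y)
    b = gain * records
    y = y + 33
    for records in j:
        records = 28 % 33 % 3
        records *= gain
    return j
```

17

Transformed code:
def main(b, gain):
    if gain <= gain >= gain:
        y = 11
        records = b
    else:
        process(6)
    j = []
    for length in gain:
        if 33 <= gain:
            j.append(14 % (records // 3))
    gain = gain * (records - 27)
    handle(y)
    b = gain * records
    y = y + 33
    for records in j:
        records = 28 % 33 % 3
        records = records * gain
    return j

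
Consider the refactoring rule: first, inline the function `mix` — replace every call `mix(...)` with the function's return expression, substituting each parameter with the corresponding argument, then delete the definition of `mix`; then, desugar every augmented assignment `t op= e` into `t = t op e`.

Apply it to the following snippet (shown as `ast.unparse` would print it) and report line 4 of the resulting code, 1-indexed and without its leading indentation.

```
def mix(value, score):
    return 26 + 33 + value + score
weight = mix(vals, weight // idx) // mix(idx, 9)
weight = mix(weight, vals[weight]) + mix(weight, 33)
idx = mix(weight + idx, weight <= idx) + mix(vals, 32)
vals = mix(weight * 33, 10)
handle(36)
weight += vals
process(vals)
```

vals = 26 + 33 + weight * 33 + 10

Transformed code:
weight = (26 + 33 + vals + weight // idx) // (26 + 33 + idx + 9)
weight = 26 + 33 + weight + vals[weight] + (26 + 33 + weight + 33)
idx = 26 + 33 + (weight + idx) + (weight <= idx) + (26 + 33 + vals + 32)
vals = 26 + 33 + weight * 33 + 10
handle(36)
weight = weight + vals
process(vals)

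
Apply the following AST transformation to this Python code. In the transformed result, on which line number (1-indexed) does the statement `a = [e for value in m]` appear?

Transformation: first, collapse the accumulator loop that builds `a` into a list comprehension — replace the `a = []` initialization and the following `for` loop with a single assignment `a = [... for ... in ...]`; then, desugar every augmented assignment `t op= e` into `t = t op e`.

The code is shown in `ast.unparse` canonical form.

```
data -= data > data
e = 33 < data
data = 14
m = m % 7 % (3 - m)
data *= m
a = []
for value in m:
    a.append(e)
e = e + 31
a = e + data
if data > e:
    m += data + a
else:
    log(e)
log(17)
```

Transformed code:
data = data - (data > data)
e = 33 < data
data = 14
m = m % 7 % (3 - m)
data = data * m
a = [e for value in m]
e = e + 31
a = e + data
if data > e:
    m = m + (data + a)
else:
    log(e)
log(17)

6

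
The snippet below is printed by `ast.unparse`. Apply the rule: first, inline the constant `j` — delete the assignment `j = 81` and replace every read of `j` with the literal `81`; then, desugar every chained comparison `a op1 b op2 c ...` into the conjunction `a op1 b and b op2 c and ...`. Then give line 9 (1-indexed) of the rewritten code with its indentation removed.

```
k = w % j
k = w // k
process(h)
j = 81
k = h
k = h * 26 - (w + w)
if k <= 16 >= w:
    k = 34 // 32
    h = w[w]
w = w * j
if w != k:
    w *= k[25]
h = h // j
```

w = w * 81

Transformed code:
k = w % 81
k = w // k
process(h)
k = h
k = h * 26 - (w + w)
if k <= 16 and 16 >= w:
    k = 34 // 32
    h = w[w]
w = w * 81
if w != k:
    w *= k[25]
h = h // 81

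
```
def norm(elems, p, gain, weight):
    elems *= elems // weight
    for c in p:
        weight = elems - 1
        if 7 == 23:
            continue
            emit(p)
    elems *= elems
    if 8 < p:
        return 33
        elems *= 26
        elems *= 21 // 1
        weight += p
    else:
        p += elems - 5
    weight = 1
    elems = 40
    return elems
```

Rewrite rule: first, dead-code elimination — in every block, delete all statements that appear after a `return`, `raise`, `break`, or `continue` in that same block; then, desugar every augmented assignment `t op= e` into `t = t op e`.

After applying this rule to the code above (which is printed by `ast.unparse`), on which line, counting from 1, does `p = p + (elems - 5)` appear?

11

Transformed code:
def norm(elems, p, gain, weight):
    elems = elems * (elems // weight)
    for c in p:
        weight = elems - 1
        if 7 == 23:
            continue
    elems = elems * elems
    if 8 < p:
        return 33
    else:
        p = p + (elems - 5)
    weight = 1
    elems = 40
    return elems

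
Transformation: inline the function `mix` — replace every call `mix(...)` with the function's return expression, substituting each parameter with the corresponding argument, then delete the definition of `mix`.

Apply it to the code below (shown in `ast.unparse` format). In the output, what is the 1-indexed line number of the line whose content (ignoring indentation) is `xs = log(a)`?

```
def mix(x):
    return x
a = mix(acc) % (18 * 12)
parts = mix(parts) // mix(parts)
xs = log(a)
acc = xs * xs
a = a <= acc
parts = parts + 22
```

Transformed code:
a = acc % (18 * 12)
parts = parts // parts
xs = log(a)
acc = xs * xs
a = a <= acc
parts = parts + 22

3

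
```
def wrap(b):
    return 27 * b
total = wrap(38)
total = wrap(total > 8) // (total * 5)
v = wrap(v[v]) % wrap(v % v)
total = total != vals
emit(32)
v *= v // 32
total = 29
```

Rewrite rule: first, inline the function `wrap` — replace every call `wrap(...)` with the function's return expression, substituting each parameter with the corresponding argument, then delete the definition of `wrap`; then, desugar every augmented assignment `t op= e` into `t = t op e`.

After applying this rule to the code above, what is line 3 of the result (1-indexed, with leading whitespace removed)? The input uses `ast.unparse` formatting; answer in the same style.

v = 27 * v[v] % (27 * (v % v))

Transformed code:
total = 27 * 38
total = 27 * (total > 8) // (total * 5)
v = 27 * v[v] % (27 * (v % v))
total = total != vals
emit(32)
v = v * (v // 32)
total = 29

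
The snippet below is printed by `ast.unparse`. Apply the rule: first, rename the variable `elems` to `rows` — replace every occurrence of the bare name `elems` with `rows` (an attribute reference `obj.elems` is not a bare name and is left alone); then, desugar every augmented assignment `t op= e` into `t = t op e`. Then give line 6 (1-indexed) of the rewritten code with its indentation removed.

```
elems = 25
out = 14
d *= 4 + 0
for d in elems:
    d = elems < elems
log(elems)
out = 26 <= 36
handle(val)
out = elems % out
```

Transformed code:
rows = 25
out = 14
d = d * (4 + 0)
for d in rows:
    d = rows < rows
log(rows)
out = 26 <= 36
handle(val)
out = rows % out

log(rows)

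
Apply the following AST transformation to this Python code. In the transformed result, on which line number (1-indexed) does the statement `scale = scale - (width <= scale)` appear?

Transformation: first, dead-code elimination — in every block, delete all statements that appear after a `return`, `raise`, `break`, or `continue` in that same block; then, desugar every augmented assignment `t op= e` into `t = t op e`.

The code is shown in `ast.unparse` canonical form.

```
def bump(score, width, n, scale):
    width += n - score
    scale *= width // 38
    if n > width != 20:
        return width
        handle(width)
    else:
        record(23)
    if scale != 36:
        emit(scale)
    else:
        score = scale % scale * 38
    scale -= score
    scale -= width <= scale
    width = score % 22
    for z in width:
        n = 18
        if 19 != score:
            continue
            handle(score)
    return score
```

Transformed code:
def bump(score, width, n, scale):
    width = width + (n - score)
    scale = scale * (width // 38)
    if n > width != 20:
        return width
    else:
        record(23)
    if scale != 36:
        emit(scale)
    else:
        score = scale % scale * 38
    scale = scale - score
    scale = scale - (width <= scale)
    width = score % 22
    for z in width:
        n = 18
        if 19 != score:
            continue
    return score

13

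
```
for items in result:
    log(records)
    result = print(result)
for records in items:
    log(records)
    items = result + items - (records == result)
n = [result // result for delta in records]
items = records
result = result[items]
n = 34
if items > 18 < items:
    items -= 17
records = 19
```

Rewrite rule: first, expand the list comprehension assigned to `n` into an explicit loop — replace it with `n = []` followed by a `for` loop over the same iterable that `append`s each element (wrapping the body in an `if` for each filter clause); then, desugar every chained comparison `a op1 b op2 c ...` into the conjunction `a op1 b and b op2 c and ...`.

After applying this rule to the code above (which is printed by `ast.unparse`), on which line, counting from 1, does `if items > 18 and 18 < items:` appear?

13

Transformed code:
for items in result:
    log(records)
    result = print(result)
for records in items:
    log(records)
    items = result + items - (records == result)
n = []
for delta in records:
    n.append(result // result)
items = records
result = result[items]
n = 34
if items > 18 and 18 < items:
    items -= 17
records = 19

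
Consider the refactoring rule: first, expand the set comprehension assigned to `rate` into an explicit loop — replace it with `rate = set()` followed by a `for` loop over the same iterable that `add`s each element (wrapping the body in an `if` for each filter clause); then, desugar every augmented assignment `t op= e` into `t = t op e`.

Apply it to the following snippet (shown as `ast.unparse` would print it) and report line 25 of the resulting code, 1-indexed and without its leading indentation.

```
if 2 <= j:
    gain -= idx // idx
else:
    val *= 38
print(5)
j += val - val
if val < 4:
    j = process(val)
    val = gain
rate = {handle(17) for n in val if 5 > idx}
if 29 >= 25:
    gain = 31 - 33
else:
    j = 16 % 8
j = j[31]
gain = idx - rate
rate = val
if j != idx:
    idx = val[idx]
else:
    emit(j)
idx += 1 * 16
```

idx = idx + 1 * 16

Transformed code:
if 2 <= j:
    gain = gain - idx // idx
else:
    val = val * 38
print(5)
j = j + (val - val)
if val < 4:
    j = process(val)
    val = gain
rate = set()
for n in val:
    if 5 > idx:
        rate.add(handle(17))
if 29 >= 25:
    gain = 31 - 33
else:
    j = 16 % 8
j = j[31]
gain = idx - rate
rate = val
if j != idx:
    idx = val[idx]
else:
    emit(j)
idx = idx + 1 * 16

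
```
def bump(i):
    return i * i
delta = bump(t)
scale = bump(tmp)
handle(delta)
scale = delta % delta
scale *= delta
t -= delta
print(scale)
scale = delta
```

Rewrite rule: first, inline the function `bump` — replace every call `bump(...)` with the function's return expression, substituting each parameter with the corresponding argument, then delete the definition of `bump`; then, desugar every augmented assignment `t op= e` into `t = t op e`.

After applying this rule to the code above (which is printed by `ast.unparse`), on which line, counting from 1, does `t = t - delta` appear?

Transformed code:
delta = t * t
scale = tmp * tmp
handle(delta)
scale = delta % delta
scale = scale * delta
t = t - delta
print(scale)
scale = delta

6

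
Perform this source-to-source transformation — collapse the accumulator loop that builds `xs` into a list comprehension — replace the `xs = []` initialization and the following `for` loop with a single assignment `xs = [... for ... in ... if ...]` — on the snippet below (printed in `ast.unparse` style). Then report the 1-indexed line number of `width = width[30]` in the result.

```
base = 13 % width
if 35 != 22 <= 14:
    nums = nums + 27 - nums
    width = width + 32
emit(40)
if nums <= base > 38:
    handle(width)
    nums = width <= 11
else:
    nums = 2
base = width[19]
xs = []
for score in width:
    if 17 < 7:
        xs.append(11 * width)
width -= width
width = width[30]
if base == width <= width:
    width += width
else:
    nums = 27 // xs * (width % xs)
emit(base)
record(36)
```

Transformed code:
base = 13 % width
if 35 != 22 <= 14:
    nums = nums + 27 - nums
    width = width + 32
emit(40)
if nums <= base > 38:
    handle(width)
    nums = width <= 11
else:
    nums = 2
base = width[19]
xs = [11 * width for score in width if 17 < 7]
width -= width
width = width[30]
if base == width <= width:
    width += width
else:
    nums = 27 // xs * (width % xs)
emit(base)
record(36)

14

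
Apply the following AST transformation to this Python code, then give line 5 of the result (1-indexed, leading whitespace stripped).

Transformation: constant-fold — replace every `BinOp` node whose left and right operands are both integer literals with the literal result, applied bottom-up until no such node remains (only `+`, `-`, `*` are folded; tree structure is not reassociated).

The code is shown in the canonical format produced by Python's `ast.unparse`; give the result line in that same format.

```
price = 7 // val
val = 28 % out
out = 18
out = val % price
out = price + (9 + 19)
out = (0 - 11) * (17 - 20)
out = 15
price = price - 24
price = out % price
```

out = price + 28

Transformed code:
price = 7 // val
val = 28 % out
out = 18
out = val % price
out = price + 28
out = 33
out = 15
price = price - 24
price = out % price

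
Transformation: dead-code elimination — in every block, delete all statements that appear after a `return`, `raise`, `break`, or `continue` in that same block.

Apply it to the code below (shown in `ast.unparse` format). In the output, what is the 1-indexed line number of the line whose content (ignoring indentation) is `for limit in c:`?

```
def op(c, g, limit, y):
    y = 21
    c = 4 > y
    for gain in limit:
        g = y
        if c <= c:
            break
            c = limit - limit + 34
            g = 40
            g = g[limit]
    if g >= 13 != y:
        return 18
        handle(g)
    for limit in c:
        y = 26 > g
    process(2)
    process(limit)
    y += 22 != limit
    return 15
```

10

Transformed code:
def op(c, g, limit, y):
    y = 21
    c = 4 > y
    for gain in limit:
        g = y
        if c <= c:
            break
    if g >= 13 != y:
        return 18
    for limit in c:
        y = 26 > g
    process(2)
    process(limit)
    y += 22 != limit
    return 15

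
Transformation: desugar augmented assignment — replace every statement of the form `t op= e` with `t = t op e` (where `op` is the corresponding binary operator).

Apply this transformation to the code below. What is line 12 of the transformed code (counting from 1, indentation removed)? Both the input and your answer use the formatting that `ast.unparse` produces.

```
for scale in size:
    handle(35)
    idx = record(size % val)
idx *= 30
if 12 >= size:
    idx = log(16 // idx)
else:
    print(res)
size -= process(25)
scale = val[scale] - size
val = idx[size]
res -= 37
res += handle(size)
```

res = res - 37

Transformed code:
for scale in size:
    handle(35)
    idx = record(size % val)
idx = idx * 30
if 12 >= size:
    idx = log(16 // idx)
else:
    print(res)
size = size - process(25)
scale = val[scale] - size
val = idx[size]
res = res - 37
res = res + handle(size)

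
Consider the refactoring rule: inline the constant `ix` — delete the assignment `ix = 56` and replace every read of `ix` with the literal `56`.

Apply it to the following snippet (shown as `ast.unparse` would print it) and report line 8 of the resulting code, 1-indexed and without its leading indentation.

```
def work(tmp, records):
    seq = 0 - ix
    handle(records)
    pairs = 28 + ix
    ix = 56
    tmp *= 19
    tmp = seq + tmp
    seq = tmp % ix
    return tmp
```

return tmp

Transformed code:
def work(tmp, records):
    seq = 0 - 56
    handle(records)
    pairs = 28 + 56
    tmp *= 19
    tmp = seq + tmp
    seq = tmp % 56
    return tmp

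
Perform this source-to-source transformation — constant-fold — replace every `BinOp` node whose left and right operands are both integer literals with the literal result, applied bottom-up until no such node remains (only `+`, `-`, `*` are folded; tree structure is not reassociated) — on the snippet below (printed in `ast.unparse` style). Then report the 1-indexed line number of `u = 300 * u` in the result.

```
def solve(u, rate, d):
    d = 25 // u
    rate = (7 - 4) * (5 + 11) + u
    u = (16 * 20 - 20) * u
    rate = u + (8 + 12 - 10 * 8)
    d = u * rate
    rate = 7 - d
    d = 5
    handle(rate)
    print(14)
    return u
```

4

Transformed code:
def solve(u, rate, d):
    d = 25 // u
    rate = 48 + u
    u = 300 * u
    rate = u + -60
    d = u * rate
    rate = 7 - d
    d = 5
    handle(rate)
    print(14)
    return u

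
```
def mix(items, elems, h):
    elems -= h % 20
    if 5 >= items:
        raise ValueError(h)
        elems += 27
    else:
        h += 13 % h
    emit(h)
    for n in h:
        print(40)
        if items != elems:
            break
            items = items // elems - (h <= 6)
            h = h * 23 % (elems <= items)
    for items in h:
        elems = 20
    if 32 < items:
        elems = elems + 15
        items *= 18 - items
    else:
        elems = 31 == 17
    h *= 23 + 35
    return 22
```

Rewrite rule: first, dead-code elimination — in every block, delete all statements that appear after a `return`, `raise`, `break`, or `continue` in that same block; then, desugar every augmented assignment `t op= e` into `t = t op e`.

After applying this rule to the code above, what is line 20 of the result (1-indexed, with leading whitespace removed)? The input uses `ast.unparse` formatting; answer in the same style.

Transformed code:
def mix(items, elems, h):
    elems = elems - h % 20
    if 5 >= items:
        raise ValueError(h)
    else:
        h = h + 13 % h
    emit(h)
    for n in h:
        print(40)
        if items != elems:
            break
    for items in h:
        elems = 20
    if 32 < items:
        elems = elems + 15
        items = items * (18 - items)
    else:
        elems = 31 == 17
    h = h * (23 + 35)
    return 22

return 22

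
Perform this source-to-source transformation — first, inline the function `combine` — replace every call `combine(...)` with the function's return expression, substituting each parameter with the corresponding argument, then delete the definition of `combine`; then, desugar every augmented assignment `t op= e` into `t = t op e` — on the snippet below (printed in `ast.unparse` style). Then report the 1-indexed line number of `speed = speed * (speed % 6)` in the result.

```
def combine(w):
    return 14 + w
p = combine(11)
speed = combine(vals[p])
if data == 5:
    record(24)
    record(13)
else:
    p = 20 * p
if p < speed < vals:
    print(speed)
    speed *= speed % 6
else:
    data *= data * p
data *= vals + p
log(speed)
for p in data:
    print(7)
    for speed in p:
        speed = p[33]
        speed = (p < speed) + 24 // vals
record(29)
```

10

Transformed code:
p = 14 + 11
speed = 14 + vals[p]
if data == 5:
    record(24)
    record(13)
else:
    p = 20 * p
if p < speed < vals:
    print(speed)
    speed = speed * (speed % 6)
else:
    data = data * (data * p)
data = data * (vals + p)
log(speed)
for p in data:
    print(7)
    for speed in p:
        speed = p[33]
        speed = (p < speed) + 24 // vals
record(29)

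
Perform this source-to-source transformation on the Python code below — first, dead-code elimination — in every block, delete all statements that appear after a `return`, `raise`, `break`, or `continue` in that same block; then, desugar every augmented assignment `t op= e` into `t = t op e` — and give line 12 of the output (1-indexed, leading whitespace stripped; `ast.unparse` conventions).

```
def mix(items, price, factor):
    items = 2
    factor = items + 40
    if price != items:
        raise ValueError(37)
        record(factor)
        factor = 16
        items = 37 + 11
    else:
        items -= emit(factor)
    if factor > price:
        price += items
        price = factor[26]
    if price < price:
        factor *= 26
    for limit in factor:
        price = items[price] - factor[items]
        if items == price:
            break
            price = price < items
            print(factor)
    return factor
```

Transformed code:
def mix(items, price, factor):
    items = 2
    factor = items + 40
    if price != items:
        raise ValueError(37)
    else:
        items = items - emit(factor)
    if factor > price:
        price = price + items
        price = factor[26]
    if price < price:
        factor = factor * 26
    for limit in factor:
        price = items[price] - factor[items]
        if items == price:
            break
    return factor

factor = factor * 26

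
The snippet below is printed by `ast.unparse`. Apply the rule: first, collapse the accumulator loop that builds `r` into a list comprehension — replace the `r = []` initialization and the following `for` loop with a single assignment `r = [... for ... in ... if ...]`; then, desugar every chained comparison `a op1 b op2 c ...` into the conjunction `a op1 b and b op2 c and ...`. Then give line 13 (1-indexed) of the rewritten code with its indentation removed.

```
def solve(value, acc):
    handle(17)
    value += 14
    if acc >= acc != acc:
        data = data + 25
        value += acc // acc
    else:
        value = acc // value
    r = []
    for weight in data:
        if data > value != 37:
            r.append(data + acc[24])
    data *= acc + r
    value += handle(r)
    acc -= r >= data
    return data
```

return data

Transformed code:
def solve(value, acc):
    handle(17)
    value += 14
    if acc >= acc and acc != acc:
        data = data + 25
        value += acc // acc
    else:
        value = acc // value
    r = [data + acc[24] for weight in data if data > value and value != 37]
    data *= acc + r
    value += handle(r)
    acc -= r >= data
    return data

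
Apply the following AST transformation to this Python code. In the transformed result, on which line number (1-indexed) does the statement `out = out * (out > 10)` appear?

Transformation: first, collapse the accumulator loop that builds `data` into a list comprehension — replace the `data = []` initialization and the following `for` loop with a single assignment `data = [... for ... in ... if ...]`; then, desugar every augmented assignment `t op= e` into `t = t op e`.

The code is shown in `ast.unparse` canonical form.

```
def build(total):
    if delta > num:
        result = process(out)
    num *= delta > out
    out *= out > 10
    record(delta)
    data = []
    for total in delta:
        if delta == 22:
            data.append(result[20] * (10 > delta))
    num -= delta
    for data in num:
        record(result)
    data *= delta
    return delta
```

5

Transformed code:
def build(total):
    if delta > num:
        result = process(out)
    num = num * (delta > out)
    out = out * (out > 10)
    record(delta)
    data = [result[20] * (10 > delta) for total in delta if delta == 22]
    num = num - delta
    for data in num:
        record(result)
    data = data * delta
    return delta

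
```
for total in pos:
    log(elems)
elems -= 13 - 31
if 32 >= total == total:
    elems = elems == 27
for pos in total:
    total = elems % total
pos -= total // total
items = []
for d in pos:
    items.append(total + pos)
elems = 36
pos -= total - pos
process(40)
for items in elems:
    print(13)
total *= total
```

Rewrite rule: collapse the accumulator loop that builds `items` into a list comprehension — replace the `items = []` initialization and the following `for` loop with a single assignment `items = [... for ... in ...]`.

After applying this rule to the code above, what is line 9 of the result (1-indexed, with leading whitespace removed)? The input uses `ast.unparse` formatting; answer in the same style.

items = [total + pos for d in pos]

Transformed code:
for total in pos:
    log(elems)
elems -= 13 - 31
if 32 >= total == total:
    elems = elems == 27
for pos in total:
    total = elems % total
pos -= total // total
items = [total + pos for d in pos]
elems = 36
pos -= total - pos
process(40)
for items in elems:
    print(13)
total *= total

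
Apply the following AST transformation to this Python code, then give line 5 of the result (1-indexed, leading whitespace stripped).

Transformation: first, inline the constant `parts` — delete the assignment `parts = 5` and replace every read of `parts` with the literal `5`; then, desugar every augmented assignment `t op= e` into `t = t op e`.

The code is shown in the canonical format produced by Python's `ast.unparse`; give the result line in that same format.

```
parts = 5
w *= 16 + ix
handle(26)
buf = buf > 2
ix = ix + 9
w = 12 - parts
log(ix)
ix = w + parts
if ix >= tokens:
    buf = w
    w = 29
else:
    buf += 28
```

w = 12 - 5

Transformed code:
w = w * (16 + ix)
handle(26)
buf = buf > 2
ix = ix + 9
w = 12 - 5
log(ix)
ix = w + 5
if ix >= tokens:
    buf = w
    w = 29
else:
    buf = buf + 28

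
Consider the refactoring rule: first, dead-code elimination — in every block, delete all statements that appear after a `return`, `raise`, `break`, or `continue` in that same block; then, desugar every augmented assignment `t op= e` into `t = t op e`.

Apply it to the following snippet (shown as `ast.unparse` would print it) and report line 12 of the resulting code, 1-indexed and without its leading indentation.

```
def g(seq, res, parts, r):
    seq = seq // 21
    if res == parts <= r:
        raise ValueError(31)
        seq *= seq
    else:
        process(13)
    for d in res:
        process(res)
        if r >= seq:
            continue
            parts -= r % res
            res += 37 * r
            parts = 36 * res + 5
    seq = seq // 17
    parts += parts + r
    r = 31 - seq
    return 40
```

parts = parts + (parts + r)

Transformed code:
def g(seq, res, parts, r):
    seq = seq // 21
    if res == parts <= r:
        raise ValueError(31)
    else:
        process(13)
    for d in res:
        process(res)
        if r >= seq:
            continue
    seq = seq // 17
    parts = parts + (parts + r)
    r = 31 - seq
    return 40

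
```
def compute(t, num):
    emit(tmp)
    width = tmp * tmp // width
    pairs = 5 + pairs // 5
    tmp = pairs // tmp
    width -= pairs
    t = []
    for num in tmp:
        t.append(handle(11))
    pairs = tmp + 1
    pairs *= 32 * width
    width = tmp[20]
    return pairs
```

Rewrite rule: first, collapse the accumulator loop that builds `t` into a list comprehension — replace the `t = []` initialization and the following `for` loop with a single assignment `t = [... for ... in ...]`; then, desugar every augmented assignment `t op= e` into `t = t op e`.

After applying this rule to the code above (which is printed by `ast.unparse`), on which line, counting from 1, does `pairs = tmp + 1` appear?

Transformed code:
def compute(t, num):
    emit(tmp)
    width = tmp * tmp // width
    pairs = 5 + pairs // 5
    tmp = pairs // tmp
    width = width - pairs
    t = [handle(11) for num in tmp]
    pairs = tmp + 1
    pairs = pairs * (32 * width)
    width = tmp[20]
    return pairs

8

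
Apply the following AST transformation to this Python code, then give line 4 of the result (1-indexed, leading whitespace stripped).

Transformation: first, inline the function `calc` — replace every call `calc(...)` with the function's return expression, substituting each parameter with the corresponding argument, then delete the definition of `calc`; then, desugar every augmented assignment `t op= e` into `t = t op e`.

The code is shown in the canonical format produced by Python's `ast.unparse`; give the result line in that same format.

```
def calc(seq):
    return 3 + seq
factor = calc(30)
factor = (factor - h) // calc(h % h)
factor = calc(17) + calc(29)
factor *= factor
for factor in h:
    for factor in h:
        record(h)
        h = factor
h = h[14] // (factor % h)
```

Transformed code:
factor = 3 + 30
factor = (factor - h) // (3 + h % h)
factor = 3 + 17 + (3 + 29)
factor = factor * factor
for factor in h:
    for factor in h:
        record(h)
        h = factor
h = h[14] // (factor % h)

factor = factor * factor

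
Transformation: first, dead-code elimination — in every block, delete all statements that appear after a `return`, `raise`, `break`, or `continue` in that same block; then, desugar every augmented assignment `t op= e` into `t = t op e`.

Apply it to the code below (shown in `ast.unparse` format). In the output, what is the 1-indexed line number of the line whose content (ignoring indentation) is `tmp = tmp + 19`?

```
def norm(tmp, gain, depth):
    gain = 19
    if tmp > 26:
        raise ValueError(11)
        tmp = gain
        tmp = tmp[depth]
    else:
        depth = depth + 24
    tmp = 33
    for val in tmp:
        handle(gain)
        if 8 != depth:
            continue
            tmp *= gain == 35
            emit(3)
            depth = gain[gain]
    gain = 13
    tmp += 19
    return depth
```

Transformed code:
def norm(tmp, gain, depth):
    gain = 19
    if tmp > 26:
        raise ValueError(11)
    else:
        depth = depth + 24
    tmp = 33
    for val in tmp:
        handle(gain)
        if 8 != depth:
            continue
    gain = 13
    tmp = tmp + 19
    return depth

13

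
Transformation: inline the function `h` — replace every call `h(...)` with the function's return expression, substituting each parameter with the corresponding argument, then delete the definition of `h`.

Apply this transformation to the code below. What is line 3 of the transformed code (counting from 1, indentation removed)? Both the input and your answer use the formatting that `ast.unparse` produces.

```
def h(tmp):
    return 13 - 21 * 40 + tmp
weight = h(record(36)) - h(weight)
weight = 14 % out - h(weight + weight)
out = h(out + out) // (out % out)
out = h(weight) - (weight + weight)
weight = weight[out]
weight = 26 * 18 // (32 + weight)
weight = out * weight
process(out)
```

out = (13 - 21 * 40 + (out + out)) // (out % out)

Transformed code:
weight = 13 - 21 * 40 + record(36) - (13 - 21 * 40 + weight)
weight = 14 % out - (13 - 21 * 40 + (weight + weight))
out = (13 - 21 * 40 + (out + out)) // (out % out)
out = 13 - 21 * 40 + weight - (weight + weight)
weight = weight[out]
weight = 26 * 18 // (32 + weight)
weight = out * weight
process(out)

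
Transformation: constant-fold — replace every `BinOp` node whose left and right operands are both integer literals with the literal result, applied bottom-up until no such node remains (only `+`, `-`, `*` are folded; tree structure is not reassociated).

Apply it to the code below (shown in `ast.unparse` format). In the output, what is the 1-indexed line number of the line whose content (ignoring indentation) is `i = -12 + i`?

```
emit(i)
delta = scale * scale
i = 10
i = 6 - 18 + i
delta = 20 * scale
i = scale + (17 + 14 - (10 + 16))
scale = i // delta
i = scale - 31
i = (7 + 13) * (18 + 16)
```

Transformed code:
emit(i)
delta = scale * scale
i = 10
i = -12 + i
delta = 20 * scale
i = scale + 5
scale = i // delta
i = scale - 31
i = 680

4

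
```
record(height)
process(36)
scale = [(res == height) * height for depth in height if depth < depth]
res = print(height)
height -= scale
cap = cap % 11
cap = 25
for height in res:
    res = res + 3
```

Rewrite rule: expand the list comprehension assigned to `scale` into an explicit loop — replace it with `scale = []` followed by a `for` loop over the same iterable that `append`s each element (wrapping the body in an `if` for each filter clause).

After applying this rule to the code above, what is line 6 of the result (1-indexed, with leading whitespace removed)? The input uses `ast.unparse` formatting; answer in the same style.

Transformed code:
record(height)
process(36)
scale = []
for depth in height:
    if depth < depth:
        scale.append((res == height) * height)
res = print(height)
height -= scale
cap = cap % 11
cap = 25
for height in res:
    res = res + 3

scale.append((res == height) * height)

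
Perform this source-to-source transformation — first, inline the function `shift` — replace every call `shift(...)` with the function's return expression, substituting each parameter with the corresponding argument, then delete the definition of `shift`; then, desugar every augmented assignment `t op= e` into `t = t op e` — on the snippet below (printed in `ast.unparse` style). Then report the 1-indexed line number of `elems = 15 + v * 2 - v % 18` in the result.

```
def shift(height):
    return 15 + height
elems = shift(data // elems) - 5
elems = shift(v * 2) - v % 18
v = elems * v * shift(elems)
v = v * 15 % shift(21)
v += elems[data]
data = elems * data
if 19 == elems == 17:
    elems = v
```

Transformed code:
elems = 15 + data // elems - 5
elems = 15 + v * 2 - v % 18
v = elems * v * (15 + elems)
v = v * 15 % (15 + 21)
v = v + elems[data]
data = elems * data
if 19 == elems == 17:
    elems = v

2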